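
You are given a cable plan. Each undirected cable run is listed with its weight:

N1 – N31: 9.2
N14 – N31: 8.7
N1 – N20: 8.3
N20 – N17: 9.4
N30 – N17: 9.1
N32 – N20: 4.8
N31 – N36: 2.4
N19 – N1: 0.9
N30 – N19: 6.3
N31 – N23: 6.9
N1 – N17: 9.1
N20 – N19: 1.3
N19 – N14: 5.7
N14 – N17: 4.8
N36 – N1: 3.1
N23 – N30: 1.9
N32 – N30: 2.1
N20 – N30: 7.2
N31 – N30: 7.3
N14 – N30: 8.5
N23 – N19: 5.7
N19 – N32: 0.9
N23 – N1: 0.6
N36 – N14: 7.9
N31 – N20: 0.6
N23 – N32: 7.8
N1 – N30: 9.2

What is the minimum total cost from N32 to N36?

4.9

Settle nodes by increasing distance from N32:
N32: 0
N19: 0.9  (via N32)
N1: 1.8  (via N19)
N30: 2.1  (via N32)
N20: 2.2  (via N19)
N23: 2.4  (via N1)
N31: 2.8  (via N20)
N36: 4.9  (via N1)
Shortest route: N32 → N19 → N1 → N36 = 4.9.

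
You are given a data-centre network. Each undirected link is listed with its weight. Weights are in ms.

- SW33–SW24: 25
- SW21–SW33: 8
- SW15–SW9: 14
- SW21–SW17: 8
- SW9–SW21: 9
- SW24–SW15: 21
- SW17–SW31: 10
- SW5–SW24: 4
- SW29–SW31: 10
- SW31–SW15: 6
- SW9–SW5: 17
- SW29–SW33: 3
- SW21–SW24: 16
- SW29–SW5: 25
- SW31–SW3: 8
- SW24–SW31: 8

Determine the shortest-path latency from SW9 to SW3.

Settle nodes by increasing distance from SW9:
SW9: 0
SW21: 9  (via SW9)
SW15: 14  (via SW9)
SW5: 17  (via SW9)
SW17: 17  (via SW21)
SW33: 17  (via SW21)
SW31: 20  (via SW15)
SW29: 20  (via SW33)
SW24: 21  (via SW5)
SW3: 28  (via SW31)
Shortest route: SW9 → SW15 → SW31 → SW3 = 28 ms.

28 ms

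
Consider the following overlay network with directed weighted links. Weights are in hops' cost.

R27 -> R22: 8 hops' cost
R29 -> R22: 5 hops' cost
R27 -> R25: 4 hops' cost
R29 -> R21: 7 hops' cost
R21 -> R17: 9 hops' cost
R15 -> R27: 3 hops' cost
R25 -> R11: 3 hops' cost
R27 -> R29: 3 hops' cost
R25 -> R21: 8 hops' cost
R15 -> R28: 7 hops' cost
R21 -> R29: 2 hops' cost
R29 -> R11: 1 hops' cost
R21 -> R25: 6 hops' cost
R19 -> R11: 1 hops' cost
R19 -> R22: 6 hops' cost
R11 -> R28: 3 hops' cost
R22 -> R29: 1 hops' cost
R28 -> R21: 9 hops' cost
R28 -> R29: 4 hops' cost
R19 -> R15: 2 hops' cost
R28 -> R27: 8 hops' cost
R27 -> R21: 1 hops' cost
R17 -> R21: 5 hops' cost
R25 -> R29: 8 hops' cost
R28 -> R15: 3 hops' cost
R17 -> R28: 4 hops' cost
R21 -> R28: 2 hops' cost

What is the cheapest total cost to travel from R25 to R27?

Enumerating some paths:
R25 - R29 - R11 - R28 - R15 - R27: 8+1+3+3+3 = 18
R25 - R11 - R28 - R15 - R27: 3+3+3+3 = 12
R25 - R21 - R28 - R15 - R27: 8+2+3+3 = 16
R25 - R11 - R28 - R27: 3+3+8 = 14
Cheapest is R25 - R11 - R28 - R15 - R27 at 12 hops' cost.

12 hops' cost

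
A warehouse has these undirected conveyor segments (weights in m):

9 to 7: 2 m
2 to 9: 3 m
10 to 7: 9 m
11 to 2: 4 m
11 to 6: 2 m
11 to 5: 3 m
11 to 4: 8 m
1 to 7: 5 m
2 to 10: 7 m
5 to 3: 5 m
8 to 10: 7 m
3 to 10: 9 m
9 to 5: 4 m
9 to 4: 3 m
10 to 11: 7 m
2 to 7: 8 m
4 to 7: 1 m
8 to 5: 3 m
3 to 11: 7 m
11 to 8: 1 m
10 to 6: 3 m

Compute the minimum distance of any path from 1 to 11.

14 m

Compare a few routes:
1 - 7 - 4 - 9 - 5 - 11: 5+1+3+4+3 = 16
1 - 7 - 4 - 11: 5+1+8 = 14
1 - 7 - 9 - 5 - 8 - 11: 5+2+4+3+1 = 15
1 - 7 - 4 - 9 - 2 - 11: 5+1+3+3+4 = 16
Cheapest is 1 - 7 - 4 - 11 at 14 m.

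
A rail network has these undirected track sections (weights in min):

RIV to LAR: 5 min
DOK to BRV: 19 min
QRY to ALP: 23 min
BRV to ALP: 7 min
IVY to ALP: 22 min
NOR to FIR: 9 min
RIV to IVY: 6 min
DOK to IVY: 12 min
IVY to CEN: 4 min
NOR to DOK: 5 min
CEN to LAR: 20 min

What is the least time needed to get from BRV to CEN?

33 min

Compare a few routes:
BRV–ALP–IVY–CEN: 7+22+4 = 33
BRV–DOK–IVY–CEN: 19+12+4 = 35
The minimum is 33 min via BRV–ALP–IVY–CEN.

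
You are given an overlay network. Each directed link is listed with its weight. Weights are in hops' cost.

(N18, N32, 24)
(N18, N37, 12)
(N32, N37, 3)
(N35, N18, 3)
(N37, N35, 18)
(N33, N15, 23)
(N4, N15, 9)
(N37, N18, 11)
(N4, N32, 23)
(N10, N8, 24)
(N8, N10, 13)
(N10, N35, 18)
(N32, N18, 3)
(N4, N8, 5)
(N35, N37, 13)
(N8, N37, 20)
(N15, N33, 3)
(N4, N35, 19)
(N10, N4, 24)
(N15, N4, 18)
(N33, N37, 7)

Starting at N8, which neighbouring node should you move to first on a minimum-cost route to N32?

Enumerating some paths:
N8 - N37 - N35 - N18 - N32: 20+18+3+24 = 65
N8 - N10 - N35 - N18 - N32: 13+18+3+24 = 58
N8 - N37 - N18 - N32: 20+11+24 = 55
N8 - N10 - N4 - N32: 13+24+23 = 60
The minimum is 55 hops' cost via N8 - N37 - N18 - N32.
So from N8 the first move is to N37.

N37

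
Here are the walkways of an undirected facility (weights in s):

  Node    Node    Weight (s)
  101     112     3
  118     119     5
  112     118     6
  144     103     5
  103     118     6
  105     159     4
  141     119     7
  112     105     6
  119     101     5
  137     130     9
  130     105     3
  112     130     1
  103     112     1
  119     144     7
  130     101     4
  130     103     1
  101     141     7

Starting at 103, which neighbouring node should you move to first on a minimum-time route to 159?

130

Candidate routes:
103–130–105–159: 1+3+4 = 8
103–112–130–105–159: 1+1+3+4 = 9
Cheapest is 103–130–105–159 at 8 s.
So from 103 the first move is to 130.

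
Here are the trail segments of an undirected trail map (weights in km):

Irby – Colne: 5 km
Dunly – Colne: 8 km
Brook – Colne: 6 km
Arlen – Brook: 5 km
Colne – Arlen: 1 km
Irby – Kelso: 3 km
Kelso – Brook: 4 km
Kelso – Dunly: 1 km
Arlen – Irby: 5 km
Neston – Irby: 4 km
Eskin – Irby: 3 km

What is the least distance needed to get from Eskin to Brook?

Shortest distances from Eskin:
Eskin: 0
Irby: 3  (via Eskin)
Kelso: 6  (via Irby)
Dunly: 7  (via Kelso)
Neston: 7  (via Irby)
Colne: 8  (via Irby)
Arlen: 8  (via Irby)
Brook: 10  (via Kelso)
Shortest route: Eskin–Irby–Kelso–Brook = 10 km.

10 km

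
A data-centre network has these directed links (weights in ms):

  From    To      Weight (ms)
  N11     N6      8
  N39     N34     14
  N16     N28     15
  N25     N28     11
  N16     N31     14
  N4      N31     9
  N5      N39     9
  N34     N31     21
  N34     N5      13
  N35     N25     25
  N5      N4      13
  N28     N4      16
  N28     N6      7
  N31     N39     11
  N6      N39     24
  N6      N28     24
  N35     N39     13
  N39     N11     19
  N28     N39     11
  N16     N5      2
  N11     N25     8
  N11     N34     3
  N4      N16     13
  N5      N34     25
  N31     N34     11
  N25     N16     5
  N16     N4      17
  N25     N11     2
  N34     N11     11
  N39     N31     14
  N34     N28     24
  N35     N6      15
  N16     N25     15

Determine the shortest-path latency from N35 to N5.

Running Dijkstra from N35:
N35: 0
N39: 13  (via N35)
N6: 15  (via N35)
N25: 25  (via N35)
N34: 27  (via N39)
N11: 27  (via N25)
N31: 27  (via N39)
N16: 30  (via N25)
N5: 32  (via N16)
Shortest route: N35 → N25 → N16 → N5 = 32 ms.

32 ms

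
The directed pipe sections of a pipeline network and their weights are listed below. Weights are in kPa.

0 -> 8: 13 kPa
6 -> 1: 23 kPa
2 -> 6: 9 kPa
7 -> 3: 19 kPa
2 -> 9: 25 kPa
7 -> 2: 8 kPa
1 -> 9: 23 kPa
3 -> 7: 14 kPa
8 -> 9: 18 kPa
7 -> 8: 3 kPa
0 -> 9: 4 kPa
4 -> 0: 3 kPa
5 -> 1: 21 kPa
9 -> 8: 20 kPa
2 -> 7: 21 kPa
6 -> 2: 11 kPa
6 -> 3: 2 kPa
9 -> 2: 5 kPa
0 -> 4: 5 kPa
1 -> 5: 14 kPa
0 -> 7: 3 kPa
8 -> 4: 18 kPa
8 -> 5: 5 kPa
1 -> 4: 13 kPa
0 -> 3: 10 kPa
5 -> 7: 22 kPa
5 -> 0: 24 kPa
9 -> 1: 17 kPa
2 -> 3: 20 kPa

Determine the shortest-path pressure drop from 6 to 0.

39 kPa

Compare a few routes:
6 - 1 - 4 - 0: 23+13+3 = 39
6 - 2 - 7 - 8 - 4 - 0: 11+21+3+18+3 = 56
6 - 3 - 7 - 8 - 4 - 0: 2+14+3+18+3 = 40
6 - 3 - 7 - 8 - 5 - 0: 2+14+3+5+24 = 48
Cheapest is 6 - 1 - 4 - 0 at 39 kPa.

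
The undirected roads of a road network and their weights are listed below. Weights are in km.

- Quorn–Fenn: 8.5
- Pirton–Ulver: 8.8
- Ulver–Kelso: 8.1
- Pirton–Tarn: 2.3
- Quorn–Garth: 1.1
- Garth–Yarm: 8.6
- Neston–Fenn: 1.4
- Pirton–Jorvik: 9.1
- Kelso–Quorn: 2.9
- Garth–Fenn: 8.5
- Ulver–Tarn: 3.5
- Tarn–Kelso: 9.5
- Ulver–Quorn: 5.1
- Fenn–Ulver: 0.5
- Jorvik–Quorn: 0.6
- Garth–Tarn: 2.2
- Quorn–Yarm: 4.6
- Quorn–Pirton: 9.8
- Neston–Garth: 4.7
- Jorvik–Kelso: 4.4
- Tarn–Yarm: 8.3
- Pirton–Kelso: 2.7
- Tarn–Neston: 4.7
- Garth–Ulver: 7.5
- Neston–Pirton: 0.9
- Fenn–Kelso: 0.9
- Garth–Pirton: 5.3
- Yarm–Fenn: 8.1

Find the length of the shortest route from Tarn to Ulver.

Candidate routes:
Tarn - Pirton - Kelso - Fenn - Ulver: 2.3+2.7+0.9+0.5 = 6.4
Tarn - Neston - Fenn - Ulver: 4.7+1.4+0.5 = 6.6
Tarn - Pirton - Neston - Fenn - Ulver: 2.3+0.9+1.4+0.5 = 5.1
Tarn - Ulver: 3.5 = 3.5
The minimum is 3.5 km via Tarn - Ulver.

3.5 km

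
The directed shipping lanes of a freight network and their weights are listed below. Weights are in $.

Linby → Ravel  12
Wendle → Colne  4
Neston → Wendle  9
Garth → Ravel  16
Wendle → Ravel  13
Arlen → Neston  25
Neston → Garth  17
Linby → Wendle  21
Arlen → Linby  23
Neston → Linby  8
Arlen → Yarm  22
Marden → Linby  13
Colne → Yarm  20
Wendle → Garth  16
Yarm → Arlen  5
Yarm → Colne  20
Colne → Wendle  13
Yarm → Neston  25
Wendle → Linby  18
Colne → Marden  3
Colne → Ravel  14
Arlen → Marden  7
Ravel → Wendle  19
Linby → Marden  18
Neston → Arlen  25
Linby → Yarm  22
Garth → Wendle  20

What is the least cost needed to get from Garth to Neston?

Shortest distances from Garth:
Garth: 0
Ravel: 16  (via Garth)
Wendle: 20  (via Garth)
Colne: 24  (via Wendle)
Marden: 27  (via Colne)
Linby: 38  (via Wendle)
Yarm: 44  (via Colne)
Arlen: 49  (via Yarm)
Neston: 69  (via Yarm)
Shortest route: Garth → Wendle → Colne → Yarm → Neston = $69.

$69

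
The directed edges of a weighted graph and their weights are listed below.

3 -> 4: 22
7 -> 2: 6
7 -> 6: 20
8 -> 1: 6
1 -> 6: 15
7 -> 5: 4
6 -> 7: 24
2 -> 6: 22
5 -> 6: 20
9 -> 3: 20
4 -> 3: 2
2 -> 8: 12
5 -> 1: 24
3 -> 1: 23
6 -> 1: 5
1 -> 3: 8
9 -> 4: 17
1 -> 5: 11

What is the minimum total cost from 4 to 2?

70

Compare a few routes:
4–3–1–6–7–2: 2+23+15+24+6 = 70
4–3–1–5–6–7–2: 2+23+11+20+24+6 = 86
Cheapest is 4–3–1–6–7–2 at 70.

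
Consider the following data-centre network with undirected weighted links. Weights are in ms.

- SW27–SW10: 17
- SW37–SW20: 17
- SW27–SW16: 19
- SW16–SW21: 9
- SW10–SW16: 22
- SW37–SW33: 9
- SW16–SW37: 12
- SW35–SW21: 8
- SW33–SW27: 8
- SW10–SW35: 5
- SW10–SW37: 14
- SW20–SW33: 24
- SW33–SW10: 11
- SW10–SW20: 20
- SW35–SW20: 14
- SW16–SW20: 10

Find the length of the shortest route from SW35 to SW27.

22 ms

Shortest distances from SW35:
SW35: 0
SW10: 5  (via SW35)
SW21: 8  (via SW35)
SW20: 14  (via SW35)
SW33: 16  (via SW10)
SW16: 17  (via SW21)
SW37: 19  (via SW10)
SW27: 22  (via SW10)
Shortest route: SW35 → SW10 → SW27 = 22 ms.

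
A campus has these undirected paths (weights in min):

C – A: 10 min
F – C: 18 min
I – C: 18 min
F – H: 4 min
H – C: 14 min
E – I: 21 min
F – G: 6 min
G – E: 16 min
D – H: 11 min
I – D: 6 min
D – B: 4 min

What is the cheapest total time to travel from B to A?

38 min

Settle nodes by increasing distance from B:
B: 0
D: 4  (via B)
I: 10  (via D)
H: 15  (via D)
F: 19  (via H)
G: 25  (via F)
C: 28  (via I)
E: 31  (via I)
A: 38  (via C)
Shortest route: B–D–I–C–A = 38 min.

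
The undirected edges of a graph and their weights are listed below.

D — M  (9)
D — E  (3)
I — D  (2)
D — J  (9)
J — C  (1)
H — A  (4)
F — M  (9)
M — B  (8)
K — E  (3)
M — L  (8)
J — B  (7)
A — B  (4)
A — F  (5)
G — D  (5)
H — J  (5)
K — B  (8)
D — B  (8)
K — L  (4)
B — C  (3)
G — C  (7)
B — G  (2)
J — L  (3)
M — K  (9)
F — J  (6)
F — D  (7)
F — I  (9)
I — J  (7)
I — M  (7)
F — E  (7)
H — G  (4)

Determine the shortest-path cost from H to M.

14

Candidate routes:
H - A - B - M: 4+4+8 = 16
H - J - C - B - M: 5+1+3+8 = 17
H - G - B - M: 4+2+8 = 14
H - J - L - M: 5+3+8 = 16
Cheapest is H - G - B - M at 14.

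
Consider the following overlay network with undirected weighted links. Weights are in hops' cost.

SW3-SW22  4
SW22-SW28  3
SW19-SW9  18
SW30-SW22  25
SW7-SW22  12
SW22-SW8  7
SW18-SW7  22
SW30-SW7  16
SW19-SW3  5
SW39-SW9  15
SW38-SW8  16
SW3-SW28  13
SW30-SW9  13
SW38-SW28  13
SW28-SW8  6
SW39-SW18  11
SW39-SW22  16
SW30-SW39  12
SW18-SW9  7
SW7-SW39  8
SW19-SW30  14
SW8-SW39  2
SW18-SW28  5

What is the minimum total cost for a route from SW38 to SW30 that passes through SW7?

Best SW38 to SW7: SW38 → SW8 → SW39 → SW7 costing 26
Best SW7 to SW30: SW7 → SW30 costing 16
Total via SW7: 26 + 16 = 42 hops' cost.

42 hops' cost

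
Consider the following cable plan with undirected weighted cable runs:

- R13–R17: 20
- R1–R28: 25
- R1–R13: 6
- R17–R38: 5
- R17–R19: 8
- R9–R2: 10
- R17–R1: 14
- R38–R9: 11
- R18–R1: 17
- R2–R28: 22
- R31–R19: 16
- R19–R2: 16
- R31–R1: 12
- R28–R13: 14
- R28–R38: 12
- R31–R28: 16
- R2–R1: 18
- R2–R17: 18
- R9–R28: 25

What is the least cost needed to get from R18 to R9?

Enumerating some paths:
R18 → R1 → R2 → R9: 17+18+10 = 45
R18 → R1 → R17 → R38 → R9: 17+14+5+11 = 47
Cheapest is R18 → R1 → R2 → R9 at 45.

45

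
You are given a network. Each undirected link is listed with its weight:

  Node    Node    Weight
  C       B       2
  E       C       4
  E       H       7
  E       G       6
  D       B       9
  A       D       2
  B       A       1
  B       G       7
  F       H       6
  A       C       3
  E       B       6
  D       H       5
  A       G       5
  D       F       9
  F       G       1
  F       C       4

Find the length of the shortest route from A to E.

Running Dijkstra from A:
A: 0
B: 1  (via A)
D: 2  (via A)
C: 3  (via A)
G: 5  (via A)
F: 6  (via G)
E: 7  (via B)
Shortest route: A–B–E = 7.

7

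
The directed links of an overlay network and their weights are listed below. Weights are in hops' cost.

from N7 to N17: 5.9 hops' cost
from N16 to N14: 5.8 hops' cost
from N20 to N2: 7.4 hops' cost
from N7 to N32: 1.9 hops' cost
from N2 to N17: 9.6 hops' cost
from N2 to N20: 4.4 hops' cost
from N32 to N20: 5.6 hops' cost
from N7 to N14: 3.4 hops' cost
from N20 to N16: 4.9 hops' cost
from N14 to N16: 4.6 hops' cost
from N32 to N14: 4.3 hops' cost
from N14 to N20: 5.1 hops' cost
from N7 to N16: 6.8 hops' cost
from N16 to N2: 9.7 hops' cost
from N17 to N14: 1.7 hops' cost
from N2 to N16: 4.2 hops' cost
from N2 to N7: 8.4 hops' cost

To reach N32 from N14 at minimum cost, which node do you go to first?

Candidate routes:
N14 - N20 - N2 - N7 - N32: 5.1+7.4+8.4+1.9 = 22.8
N14 - N16 - N2 - N7 - N32: 4.6+9.7+8.4+1.9 = 24.6
N14 - N20 - N16 - N2 - N7 - N32: 5.1+4.9+9.7+8.4+1.9 = 30
The minimum is 22.8 hops' cost via N14 - N20 - N2 - N7 - N32.
So from N14 the first move is to N20.

N20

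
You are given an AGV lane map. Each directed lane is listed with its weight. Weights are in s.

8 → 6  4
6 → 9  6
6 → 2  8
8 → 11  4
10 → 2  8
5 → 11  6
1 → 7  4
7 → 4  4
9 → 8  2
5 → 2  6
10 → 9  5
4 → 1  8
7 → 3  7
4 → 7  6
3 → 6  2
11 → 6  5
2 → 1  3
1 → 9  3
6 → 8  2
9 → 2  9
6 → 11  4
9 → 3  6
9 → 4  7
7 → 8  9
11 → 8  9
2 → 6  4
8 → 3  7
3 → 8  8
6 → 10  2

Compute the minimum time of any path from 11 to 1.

16 s

Compare a few routes:
11 - 6 - 2 - 1: 5+8+3 = 16
11 - 6 - 10 - 2 - 1: 5+2+8+3 = 18
Cheapest is 11 - 6 - 2 - 1 at 16 s.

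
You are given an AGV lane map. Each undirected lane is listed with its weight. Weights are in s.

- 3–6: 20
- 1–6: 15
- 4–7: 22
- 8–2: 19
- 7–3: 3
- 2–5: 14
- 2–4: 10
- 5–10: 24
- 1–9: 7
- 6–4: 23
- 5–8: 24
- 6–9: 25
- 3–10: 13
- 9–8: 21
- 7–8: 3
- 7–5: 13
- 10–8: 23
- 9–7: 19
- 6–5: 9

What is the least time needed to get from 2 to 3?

Compare a few routes:
2 → 8 → 7 → 3: 19+3+3 = 25
2 → 4 → 7 → 3: 10+22+3 = 35
2 → 5 → 7 → 3: 14+13+3 = 30
2 → 5 → 6 → 3: 14+9+20 = 43
Cheapest is 2 → 8 → 7 → 3 at 25 s.

25 s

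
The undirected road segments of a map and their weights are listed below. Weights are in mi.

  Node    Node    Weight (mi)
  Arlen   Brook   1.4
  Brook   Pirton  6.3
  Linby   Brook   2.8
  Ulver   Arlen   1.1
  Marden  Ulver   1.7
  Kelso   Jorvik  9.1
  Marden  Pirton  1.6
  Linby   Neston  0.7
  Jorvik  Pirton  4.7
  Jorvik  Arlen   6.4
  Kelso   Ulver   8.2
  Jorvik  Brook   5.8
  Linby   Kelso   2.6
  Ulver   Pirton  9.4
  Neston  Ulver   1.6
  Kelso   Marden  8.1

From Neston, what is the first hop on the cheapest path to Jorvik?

Ulver

Enumerating some paths:
Neston - Ulver - Marden - Pirton - Jorvik: 1.6+1.7+1.6+4.7 = 9.6
Neston - Linby - Brook - Jorvik: 0.7+2.8+5.8 = 9.3
Neston - Ulver - Arlen - Jorvik: 1.6+1.1+6.4 = 9.1
Cheapest is Neston - Ulver - Arlen - Jorvik at 9.1 mi.
So from Neston the first move is to Ulver.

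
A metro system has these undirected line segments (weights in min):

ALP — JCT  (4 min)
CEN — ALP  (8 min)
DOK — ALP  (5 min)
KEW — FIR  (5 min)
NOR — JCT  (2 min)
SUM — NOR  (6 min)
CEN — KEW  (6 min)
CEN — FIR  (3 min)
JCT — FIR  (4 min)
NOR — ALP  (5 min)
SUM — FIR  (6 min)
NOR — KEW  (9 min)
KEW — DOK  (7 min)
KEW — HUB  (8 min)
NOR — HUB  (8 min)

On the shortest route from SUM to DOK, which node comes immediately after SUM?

NOR

Enumerating some paths:
SUM → NOR → JCT → ALP → DOK: 6+2+4+5 = 17
SUM → NOR → ALP → DOK: 6+5+5 = 16
SUM → FIR → KEW → DOK: 6+5+7 = 18
The minimum is 16 min via SUM → NOR → ALP → DOK.
So from SUM the first move is to NOR.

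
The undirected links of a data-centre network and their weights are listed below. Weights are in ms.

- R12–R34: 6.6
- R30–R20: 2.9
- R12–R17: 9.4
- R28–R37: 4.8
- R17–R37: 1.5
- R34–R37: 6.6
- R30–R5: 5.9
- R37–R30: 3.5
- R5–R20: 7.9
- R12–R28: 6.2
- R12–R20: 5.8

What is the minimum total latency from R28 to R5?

14.2 ms

Candidate routes:
R28–R37–R30–R5: 4.8+3.5+5.9 = 14.2
R28–R37–R30–R20–R5: 4.8+3.5+2.9+7.9 = 19.1
R28–R12–R20–R5: 6.2+5.8+7.9 = 19.9
R28–R12–R20–R30–R5: 6.2+5.8+2.9+5.9 = 20.8
The minimum is 14.2 ms via R28–R37–R30–R5.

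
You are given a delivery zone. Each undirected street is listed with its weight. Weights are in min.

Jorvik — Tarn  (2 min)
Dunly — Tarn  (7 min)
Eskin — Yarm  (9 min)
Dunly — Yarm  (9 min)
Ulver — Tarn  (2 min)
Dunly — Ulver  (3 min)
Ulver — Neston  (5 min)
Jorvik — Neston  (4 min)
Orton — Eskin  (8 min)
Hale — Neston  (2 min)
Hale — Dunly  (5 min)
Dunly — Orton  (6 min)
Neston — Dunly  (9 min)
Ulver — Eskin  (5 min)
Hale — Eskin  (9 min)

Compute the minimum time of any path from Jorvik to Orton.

13 min

Compare a few routes:
Jorvik–Tarn–Dunly–Orton: 2+7+6 = 15
Jorvik–Tarn–Ulver–Eskin–Orton: 2+2+5+8 = 17
Jorvik–Neston–Hale–Dunly–Orton: 4+2+5+6 = 17
Jorvik–Tarn–Ulver–Dunly–Orton: 2+2+3+6 = 13
The minimum is 13 min via Jorvik–Tarn–Ulver–Dunly–Orton.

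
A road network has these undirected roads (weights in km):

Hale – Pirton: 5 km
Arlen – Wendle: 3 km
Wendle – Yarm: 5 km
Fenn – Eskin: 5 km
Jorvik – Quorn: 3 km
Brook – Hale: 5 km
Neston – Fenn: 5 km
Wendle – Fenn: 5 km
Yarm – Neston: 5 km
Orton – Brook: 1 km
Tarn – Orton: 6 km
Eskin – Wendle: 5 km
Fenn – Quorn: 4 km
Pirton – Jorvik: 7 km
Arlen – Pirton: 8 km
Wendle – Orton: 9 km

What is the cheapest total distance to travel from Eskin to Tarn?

Candidate routes:
Eskin → Wendle → Arlen → Pirton → Hale → Brook → Orton → Tarn: 5+3+8+5+5+1+6 = 33
Eskin → Fenn → Wendle → Orton → Tarn: 5+5+9+6 = 25
Eskin → Fenn → Neston → Yarm → Wendle → Orton → Tarn: 5+5+5+5+9+6 = 35
Eskin → Wendle → Orton → Tarn: 5+9+6 = 20
The minimum is 20 km via Eskin → Wendle → Orton → Tarn.

20 km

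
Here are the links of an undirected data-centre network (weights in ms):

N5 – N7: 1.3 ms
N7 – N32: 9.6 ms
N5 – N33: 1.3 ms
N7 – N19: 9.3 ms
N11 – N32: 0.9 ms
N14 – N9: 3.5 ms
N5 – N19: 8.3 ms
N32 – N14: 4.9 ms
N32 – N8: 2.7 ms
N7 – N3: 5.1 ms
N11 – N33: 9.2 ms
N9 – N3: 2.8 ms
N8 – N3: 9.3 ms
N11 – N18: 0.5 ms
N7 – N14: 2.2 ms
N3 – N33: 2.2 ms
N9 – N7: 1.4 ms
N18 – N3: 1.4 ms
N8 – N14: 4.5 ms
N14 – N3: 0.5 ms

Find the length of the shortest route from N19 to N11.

Candidate routes:
N19 - N5 - N33 - N3 - N18 - N11: 8.3+1.3+2.2+1.4+0.5 = 13.7
N19 - N7 - N14 - N3 - N18 - N11: 9.3+2.2+0.5+1.4+0.5 = 13.9
N19 - N5 - N7 - N14 - N3 - N18 - N11: 8.3+1.3+2.2+0.5+1.4+0.5 = 14.2
N19 - N7 - N9 - N3 - N18 - N11: 9.3+1.4+2.8+1.4+0.5 = 15.4
Cheapest is N19 - N5 - N33 - N3 - N18 - N11 at 13.7 ms.

13.7 ms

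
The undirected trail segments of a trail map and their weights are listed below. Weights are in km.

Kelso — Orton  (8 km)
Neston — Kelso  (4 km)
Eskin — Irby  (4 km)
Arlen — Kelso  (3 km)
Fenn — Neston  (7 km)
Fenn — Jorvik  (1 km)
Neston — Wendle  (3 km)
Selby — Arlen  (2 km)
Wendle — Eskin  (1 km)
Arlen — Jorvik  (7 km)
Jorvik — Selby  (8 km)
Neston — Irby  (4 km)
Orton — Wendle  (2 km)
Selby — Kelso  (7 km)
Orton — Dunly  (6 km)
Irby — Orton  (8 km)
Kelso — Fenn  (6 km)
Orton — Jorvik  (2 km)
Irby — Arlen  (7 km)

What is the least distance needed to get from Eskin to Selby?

13 km

Enumerating some paths:
Eskin → Wendle → Orton → Jorvik → Selby: 1+2+2+8 = 13
Eskin → Wendle → Orton → Jorvik → Arlen → Selby: 1+2+2+7+2 = 14
Eskin → Wendle → Neston → Kelso → Selby: 1+3+4+7 = 15
Cheapest is Eskin → Wendle → Orton → Jorvik → Selby at 13 km.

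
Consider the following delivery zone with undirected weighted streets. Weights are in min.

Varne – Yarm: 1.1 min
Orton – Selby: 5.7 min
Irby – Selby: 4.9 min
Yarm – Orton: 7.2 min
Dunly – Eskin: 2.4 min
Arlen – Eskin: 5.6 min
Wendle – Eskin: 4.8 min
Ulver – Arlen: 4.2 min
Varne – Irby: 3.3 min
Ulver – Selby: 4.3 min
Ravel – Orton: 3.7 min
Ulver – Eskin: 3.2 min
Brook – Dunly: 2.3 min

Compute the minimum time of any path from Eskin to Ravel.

16.9 min

Enumerating some paths:
Eskin → Ulver → Selby → Irby → Varne → Yarm → Orton → Ravel: 3.2+4.3+4.9+3.3+1.1+7.2+3.7 = 27.7
Eskin → Arlen → Ulver → Selby → Irby → Varne → Yarm → Orton → Ravel: 5.6+4.2+4.3+4.9+3.3+1.1+7.2+3.7 = 34.3
Eskin → Arlen → Ulver → Selby → Orton → Ravel: 5.6+4.2+4.3+5.7+3.7 = 23.5
Eskin → Ulver → Selby → Orton → Ravel: 3.2+4.3+5.7+3.7 = 16.9
The minimum is 16.9 min via Eskin → Ulver → Selby → Orton → Ravel.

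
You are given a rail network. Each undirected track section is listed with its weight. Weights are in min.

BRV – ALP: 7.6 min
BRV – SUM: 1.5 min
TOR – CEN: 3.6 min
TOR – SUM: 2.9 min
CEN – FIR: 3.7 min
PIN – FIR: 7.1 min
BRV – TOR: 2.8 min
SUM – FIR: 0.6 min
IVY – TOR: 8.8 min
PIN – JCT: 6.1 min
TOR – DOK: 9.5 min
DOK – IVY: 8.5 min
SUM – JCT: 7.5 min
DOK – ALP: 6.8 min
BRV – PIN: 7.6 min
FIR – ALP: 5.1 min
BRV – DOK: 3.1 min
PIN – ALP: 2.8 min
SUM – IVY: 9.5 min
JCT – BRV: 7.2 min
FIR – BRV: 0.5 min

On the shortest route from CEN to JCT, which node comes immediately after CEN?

Compare a few routes:
CEN–FIR–SUM–JCT: 3.7+0.6+7.5 = 11.8
CEN–FIR–BRV–JCT: 3.7+0.5+7.2 = 11.4
The minimum is 11.4 min via CEN–FIR–BRV–JCT.
So from CEN the first move is to FIR.

FIR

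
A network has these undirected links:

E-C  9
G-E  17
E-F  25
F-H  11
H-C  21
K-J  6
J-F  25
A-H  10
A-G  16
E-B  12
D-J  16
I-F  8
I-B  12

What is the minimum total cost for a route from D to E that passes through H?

Best D to H: D–J–F–H costing 52
Shortest H→E: H–C–E = 30
Total via H: 52 + 30 = 82.

82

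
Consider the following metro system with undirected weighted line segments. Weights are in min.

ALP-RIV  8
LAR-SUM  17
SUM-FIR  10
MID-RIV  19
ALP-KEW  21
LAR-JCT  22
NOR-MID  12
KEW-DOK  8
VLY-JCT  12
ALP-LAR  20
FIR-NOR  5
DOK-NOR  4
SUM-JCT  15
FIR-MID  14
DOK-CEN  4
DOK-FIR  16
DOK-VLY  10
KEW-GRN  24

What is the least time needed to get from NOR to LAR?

32 min

Running Dijkstra from NOR:
NOR: 0
DOK: 4  (via NOR)
FIR: 5  (via NOR)
CEN: 8  (via DOK)
MID: 12  (via NOR)
KEW: 12  (via DOK)
VLY: 14  (via DOK)
SUM: 15  (via FIR)
JCT: 26  (via VLY)
RIV: 31  (via MID)
LAR: 32  (via SUM)
Shortest route: NOR → FIR → SUM → LAR = 32 min.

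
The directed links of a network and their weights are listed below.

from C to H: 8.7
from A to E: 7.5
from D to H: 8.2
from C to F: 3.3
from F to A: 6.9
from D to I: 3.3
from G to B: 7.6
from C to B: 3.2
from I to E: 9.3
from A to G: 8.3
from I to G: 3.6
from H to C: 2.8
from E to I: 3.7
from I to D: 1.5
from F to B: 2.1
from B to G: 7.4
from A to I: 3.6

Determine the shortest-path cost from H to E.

20.5

Running Dijkstra from H:
H: 0
C: 2.8  (via H)
B: 6  (via C)
F: 6.1  (via C)
A: 13  (via F)
G: 13.4  (via B)
I: 16.6  (via A)
D: 18.1  (via I)
E: 20.5  (via A)
Shortest route: H → C → F → A → E = 20.5.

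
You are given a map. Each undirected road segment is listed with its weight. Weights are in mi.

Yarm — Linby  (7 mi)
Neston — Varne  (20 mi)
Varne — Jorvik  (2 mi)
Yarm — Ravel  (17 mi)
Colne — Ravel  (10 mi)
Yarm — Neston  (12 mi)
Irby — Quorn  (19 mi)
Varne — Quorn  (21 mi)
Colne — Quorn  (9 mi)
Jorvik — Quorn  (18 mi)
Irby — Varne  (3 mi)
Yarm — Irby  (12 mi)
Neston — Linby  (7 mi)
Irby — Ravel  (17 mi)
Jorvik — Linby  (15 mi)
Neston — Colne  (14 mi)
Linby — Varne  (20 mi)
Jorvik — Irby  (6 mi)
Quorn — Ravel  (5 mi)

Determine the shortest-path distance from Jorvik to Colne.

Candidate routes:
Jorvik - Quorn - Colne: 18+9 = 27
Jorvik - Varne - Quorn - Colne: 2+21+9 = 32
Jorvik - Varne - Irby - Ravel - Colne: 2+3+17+10 = 32
The minimum is 27 mi via Jorvik - Quorn - Colne.

27 mi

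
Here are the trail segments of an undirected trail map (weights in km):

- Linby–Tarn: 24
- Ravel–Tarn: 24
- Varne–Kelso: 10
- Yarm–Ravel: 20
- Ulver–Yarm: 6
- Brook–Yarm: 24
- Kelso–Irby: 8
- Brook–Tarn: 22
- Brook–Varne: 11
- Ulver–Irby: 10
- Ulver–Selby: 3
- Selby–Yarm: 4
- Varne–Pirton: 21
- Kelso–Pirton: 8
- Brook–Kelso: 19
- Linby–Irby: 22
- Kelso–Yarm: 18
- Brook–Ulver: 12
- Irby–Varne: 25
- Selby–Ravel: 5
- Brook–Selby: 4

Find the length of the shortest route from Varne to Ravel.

20 km

Shortest distances from Varne:
Varne: 0
Kelso: 10  (via Varne)
Brook: 11  (via Varne)
Selby: 15  (via Brook)
Ulver: 18  (via Selby)
Irby: 18  (via Kelso)
Pirton: 18  (via Kelso)
Yarm: 19  (via Selby)
Ravel: 20  (via Selby)
Shortest route: Varne → Brook → Selby → Ravel = 20 km.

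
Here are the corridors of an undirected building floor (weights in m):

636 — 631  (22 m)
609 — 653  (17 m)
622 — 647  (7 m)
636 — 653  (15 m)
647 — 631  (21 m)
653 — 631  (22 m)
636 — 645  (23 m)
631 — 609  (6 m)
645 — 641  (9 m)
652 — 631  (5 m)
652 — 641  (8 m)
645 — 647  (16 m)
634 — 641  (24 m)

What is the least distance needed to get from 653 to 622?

Compare a few routes:
653 - 609 - 631 - 647 - 622: 17+6+21+7 = 51
653 - 631 - 647 - 622: 22+21+7 = 50
Cheapest is 653 - 631 - 647 - 622 at 50 m.

50 m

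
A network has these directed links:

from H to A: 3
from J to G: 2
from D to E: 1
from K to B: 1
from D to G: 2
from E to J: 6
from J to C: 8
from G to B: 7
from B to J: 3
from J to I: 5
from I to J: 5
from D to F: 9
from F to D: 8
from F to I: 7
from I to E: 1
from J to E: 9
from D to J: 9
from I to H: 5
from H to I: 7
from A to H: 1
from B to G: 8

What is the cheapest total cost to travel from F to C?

Enumerating some paths:
F → D → J → C: 8+9+8 = 25
F → I → J → C: 7+5+8 = 20
F → D → E → J → C: 8+1+6+8 = 23
F → I → E → J → C: 7+1+6+8 = 22
Cheapest is F → I → J → C at 20.

20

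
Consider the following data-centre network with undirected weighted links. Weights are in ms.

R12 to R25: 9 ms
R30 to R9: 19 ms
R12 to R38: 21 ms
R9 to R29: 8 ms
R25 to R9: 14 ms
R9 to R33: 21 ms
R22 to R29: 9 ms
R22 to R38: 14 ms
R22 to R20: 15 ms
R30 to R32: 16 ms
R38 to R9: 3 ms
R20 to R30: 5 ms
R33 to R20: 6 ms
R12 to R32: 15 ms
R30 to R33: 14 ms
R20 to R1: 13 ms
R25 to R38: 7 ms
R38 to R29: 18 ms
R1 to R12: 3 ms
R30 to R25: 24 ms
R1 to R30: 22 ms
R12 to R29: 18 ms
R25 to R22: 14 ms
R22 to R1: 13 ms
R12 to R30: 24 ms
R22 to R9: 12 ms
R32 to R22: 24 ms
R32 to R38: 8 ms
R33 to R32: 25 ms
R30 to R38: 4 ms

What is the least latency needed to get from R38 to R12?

Running Dijkstra from R38:
R38: 0
R9: 3  (via R38)
R30: 4  (via R38)
R25: 7  (via R38)
R32: 8  (via R38)
R20: 9  (via R30)
R29: 11  (via R9)
R22: 14  (via R38)
R33: 15  (via R20)
R12: 16  (via R25)
Shortest route: R38 → R25 → R12 = 16 ms.

16 ms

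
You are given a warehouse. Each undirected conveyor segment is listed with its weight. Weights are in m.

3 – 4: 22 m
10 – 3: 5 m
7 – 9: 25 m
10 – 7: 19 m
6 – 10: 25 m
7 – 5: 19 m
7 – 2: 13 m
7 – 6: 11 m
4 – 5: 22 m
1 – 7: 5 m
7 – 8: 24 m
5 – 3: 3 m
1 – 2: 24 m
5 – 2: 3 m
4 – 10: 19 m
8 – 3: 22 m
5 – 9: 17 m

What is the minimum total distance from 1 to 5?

21 m

Compare a few routes:
1 - 7 - 2 - 5: 5+13+3 = 21
1 - 7 - 5: 5+19 = 24
1 - 2 - 5: 24+3 = 27
1 - 7 - 10 - 3 - 5: 5+19+5+3 = 32
Cheapest is 1 - 7 - 2 - 5 at 21 m.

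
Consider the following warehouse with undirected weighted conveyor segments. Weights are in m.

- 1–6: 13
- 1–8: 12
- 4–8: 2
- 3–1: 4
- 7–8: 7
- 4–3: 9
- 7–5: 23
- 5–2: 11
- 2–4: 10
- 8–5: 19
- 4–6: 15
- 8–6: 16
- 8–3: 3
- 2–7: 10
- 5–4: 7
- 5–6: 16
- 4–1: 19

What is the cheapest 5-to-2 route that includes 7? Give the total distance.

Best 5 to 7: 5 → 4 → 8 → 7 costing 16
Shortest 7→2: 7 → 2 = 10
Total via 7: 16 + 10 = 26 m.

26 m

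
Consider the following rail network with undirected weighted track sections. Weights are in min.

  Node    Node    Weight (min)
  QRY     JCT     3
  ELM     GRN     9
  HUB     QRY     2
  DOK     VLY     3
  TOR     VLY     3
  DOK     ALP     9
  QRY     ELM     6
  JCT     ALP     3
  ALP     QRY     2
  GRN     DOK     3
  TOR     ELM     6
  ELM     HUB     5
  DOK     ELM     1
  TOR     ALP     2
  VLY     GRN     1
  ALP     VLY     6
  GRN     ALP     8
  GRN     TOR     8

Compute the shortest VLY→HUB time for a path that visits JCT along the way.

13 min

Shortest VLY→JCT: VLY → TOR → ALP → JCT = 8
Best JCT to HUB: JCT → QRY → HUB costing 5
Total via JCT: 8 + 5 = 13 min.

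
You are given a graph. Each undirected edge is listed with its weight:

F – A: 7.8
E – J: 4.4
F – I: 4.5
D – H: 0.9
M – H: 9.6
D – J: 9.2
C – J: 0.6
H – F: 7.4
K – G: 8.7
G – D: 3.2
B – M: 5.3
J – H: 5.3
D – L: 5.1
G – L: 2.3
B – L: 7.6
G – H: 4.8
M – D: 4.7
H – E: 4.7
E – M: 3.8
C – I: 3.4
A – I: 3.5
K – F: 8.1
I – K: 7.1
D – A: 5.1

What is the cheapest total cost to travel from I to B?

17.5

Compare a few routes:
I → C → J → H → D → M → B: 3.4+0.6+5.3+0.9+4.7+5.3 = 20.2
I → C → J → E → M → B: 3.4+0.6+4.4+3.8+5.3 = 17.5
I → A → D → M → B: 3.5+5.1+4.7+5.3 = 18.6
Cheapest is I → C → J → E → M → B at 17.5.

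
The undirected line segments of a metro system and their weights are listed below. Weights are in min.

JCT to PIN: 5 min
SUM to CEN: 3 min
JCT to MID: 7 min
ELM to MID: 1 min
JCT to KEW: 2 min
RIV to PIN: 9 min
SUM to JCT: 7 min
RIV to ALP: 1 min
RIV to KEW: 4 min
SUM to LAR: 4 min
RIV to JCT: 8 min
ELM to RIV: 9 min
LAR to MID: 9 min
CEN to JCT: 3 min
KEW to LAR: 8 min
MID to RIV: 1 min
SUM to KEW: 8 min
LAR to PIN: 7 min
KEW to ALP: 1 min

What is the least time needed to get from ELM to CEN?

9 min

Running Dijkstra from ELM:
ELM: 0
MID: 1  (via ELM)
RIV: 2  (via MID)
ALP: 3  (via RIV)
KEW: 4  (via ALP)
JCT: 6  (via KEW)
CEN: 9  (via JCT)
Shortest route: ELM–MID–RIV–ALP–KEW–JCT–CEN = 9 min.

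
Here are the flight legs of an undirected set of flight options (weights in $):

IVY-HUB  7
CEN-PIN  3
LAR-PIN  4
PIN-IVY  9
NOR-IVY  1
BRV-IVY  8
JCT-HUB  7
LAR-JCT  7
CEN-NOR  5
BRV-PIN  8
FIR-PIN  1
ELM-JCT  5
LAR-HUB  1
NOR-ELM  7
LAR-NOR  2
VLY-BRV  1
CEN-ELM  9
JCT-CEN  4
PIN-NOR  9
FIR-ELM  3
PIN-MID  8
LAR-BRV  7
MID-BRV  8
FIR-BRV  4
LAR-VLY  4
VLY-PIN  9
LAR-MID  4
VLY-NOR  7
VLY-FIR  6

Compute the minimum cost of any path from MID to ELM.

$12

Shortest distances from MID:
MID: 0
LAR: 4  (via MID)
HUB: 5  (via LAR)
NOR: 6  (via LAR)
IVY: 7  (via NOR)
VLY: 8  (via LAR)
BRV: 8  (via MID)
PIN: 8  (via MID)
FIR: 9  (via PIN)
CEN: 11  (via NOR)
JCT: 11  (via LAR)
ELM: 12  (via FIR)
Shortest route: MID–PIN–FIR–ELM = $12.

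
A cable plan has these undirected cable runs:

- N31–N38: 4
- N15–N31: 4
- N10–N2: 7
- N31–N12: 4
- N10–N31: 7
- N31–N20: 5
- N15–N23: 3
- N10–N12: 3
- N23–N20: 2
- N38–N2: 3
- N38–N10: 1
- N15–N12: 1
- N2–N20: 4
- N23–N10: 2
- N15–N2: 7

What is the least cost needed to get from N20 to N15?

5

Shortest distances from N20:
N20: 0
N23: 2  (via N20)
N2: 4  (via N20)
N10: 4  (via N23)
N38: 5  (via N10)
N31: 5  (via N20)
N15: 5  (via N23)
Shortest route: N20–N23–N15 = 5.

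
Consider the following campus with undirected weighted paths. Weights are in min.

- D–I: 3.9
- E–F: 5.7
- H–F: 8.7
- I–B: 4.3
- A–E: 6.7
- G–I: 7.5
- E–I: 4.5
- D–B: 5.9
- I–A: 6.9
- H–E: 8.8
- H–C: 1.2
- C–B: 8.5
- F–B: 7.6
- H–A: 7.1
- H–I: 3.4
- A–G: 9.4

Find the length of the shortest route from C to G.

Running Dijkstra from C:
C: 0
H: 1.2  (via C)
I: 4.6  (via H)
A: 8.3  (via H)
B: 8.5  (via C)
D: 8.5  (via I)
E: 9.1  (via I)
F: 9.9  (via H)
G: 12.1  (via I)
Shortest route: C → H → I → G = 12.1 min.

12.1 min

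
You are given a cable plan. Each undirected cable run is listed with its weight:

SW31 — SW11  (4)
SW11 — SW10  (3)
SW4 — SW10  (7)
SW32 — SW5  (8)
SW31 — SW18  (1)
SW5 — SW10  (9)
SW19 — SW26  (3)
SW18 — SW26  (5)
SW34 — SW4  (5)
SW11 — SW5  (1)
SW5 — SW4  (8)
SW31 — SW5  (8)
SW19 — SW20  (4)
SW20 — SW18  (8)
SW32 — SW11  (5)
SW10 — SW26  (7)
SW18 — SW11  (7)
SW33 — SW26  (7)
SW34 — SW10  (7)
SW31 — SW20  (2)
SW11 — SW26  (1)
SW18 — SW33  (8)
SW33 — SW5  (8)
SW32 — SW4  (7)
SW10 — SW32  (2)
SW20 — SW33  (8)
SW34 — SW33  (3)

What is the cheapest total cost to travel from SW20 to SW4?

Shortest distances from SW20:
SW20: 0
SW31: 2  (via SW20)
SW18: 3  (via SW31)
SW19: 4  (via SW20)
SW11: 6  (via SW31)
SW26: 7  (via SW19)
SW5: 7  (via SW11)
SW33: 8  (via SW20)
SW10: 9  (via SW11)
SW32: 11  (via SW11)
SW34: 11  (via SW33)
SW4: 15  (via SW5)
Shortest route: SW20 → SW31 → SW11 → SW5 → SW4 = 15.

15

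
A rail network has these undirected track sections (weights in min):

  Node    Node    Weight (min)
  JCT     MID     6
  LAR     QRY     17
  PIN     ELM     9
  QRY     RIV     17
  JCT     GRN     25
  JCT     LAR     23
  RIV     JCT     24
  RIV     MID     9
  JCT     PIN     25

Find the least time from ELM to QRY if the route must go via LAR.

74 min

Best ELM to LAR: ELM → PIN → JCT → LAR costing 57
Best LAR to QRY: LAR → QRY costing 17
Total via LAR: 57 + 17 = 74 min.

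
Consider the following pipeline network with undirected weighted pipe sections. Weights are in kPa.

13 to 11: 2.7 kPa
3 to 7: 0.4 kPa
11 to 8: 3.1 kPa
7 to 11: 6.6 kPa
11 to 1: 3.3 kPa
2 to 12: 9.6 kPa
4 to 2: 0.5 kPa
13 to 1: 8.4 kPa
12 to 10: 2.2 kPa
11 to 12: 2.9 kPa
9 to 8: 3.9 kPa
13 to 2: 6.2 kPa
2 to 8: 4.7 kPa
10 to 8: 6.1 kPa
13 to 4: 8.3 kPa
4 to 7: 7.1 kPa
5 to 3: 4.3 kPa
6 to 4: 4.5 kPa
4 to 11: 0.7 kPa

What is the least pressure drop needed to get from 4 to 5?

11.8 kPa

Compare a few routes:
4 - 11 - 7 - 3 - 5: 0.7+6.6+0.4+4.3 = 12
4 - 7 - 3 - 5: 7.1+0.4+4.3 = 11.8
Cheapest is 4 - 7 - 3 - 5 at 11.8 kPa.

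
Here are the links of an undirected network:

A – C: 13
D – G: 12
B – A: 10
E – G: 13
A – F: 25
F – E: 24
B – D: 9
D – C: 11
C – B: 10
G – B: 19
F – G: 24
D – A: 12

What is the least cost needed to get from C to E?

36

Running Dijkstra from C:
C: 0
B: 10  (via C)
D: 11  (via C)
A: 13  (via C)
G: 23  (via D)
E: 36  (via G)
Shortest route: C → D → G → E = 36.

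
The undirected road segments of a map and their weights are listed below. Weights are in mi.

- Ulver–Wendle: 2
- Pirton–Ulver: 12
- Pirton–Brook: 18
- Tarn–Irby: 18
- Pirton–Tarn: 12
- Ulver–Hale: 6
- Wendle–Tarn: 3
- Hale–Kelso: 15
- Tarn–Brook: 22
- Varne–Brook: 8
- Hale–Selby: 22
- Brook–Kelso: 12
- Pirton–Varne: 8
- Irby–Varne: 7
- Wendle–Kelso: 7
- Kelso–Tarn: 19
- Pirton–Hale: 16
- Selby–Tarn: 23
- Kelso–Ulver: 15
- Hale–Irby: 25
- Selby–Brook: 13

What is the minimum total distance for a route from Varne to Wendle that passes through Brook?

27 mi

Shortest Varne→Brook: Varne → Brook = 8
Best Brook to Wendle: Brook → Kelso → Wendle costing 19
Total via Brook: 8 + 19 = 27 mi.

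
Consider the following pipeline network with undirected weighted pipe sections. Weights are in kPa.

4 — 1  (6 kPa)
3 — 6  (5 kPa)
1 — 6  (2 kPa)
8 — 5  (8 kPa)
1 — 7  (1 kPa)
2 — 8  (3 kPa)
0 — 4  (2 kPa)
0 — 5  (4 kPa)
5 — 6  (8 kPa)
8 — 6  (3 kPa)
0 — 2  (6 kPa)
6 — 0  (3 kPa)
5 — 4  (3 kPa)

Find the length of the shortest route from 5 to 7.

10 kPa

Shortest distances from 5:
5: 0
4: 3  (via 5)
0: 4  (via 5)
6: 7  (via 0)
8: 8  (via 5)
1: 9  (via 4)
2: 10  (via 0)
7: 10  (via 1)
Shortest route: 5 → 4 → 1 → 7 = 10 kPa.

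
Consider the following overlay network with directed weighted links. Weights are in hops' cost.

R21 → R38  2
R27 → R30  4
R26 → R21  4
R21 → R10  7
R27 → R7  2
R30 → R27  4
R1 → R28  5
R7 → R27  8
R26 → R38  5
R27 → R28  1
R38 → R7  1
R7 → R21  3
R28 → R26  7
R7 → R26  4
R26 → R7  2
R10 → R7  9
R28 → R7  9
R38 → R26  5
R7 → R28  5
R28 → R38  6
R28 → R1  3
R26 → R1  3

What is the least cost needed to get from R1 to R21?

15 hops' cost

Compare a few routes:
R1 - R28 - R38 - R7 - R21: 5+6+1+3 = 15
R1 - R28 - R26 - R21: 5+7+4 = 16
R1 - R28 - R7 - R21: 5+9+3 = 17
R1 - R28 - R26 - R7 - R21: 5+7+2+3 = 17
Cheapest is R1 - R28 - R38 - R7 - R21 at 15 hops' cost.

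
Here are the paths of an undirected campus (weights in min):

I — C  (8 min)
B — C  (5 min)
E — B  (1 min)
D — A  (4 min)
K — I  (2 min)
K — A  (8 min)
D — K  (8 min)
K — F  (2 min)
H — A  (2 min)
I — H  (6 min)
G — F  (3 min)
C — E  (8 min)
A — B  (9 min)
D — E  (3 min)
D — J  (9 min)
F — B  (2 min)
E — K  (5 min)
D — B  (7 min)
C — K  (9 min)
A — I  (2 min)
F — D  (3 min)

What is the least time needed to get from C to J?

Running Dijkstra from C:
C: 0
B: 5  (via C)
E: 6  (via B)
F: 7  (via B)
I: 8  (via C)
D: 9  (via E)
K: 9  (via C)
A: 10  (via I)
G: 10  (via F)
H: 12  (via A)
J: 18  (via D)
Shortest route: C → B → E → D → J = 18 min.

18 min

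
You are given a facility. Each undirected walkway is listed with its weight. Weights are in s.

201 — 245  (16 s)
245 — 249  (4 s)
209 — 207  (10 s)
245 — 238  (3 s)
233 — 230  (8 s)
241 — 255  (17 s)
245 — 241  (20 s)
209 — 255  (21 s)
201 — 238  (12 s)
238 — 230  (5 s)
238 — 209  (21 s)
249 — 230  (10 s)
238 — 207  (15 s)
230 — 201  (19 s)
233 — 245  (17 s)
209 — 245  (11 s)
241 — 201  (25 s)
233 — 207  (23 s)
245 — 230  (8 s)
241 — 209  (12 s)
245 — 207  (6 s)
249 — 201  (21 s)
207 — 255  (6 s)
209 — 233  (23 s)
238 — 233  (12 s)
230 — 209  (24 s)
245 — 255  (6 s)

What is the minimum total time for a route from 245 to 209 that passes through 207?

16 s

Best 245 to 207: 245–207 costing 6
Shortest 207→209: 207–209 = 10
Total via 207: 6 + 10 = 16 s.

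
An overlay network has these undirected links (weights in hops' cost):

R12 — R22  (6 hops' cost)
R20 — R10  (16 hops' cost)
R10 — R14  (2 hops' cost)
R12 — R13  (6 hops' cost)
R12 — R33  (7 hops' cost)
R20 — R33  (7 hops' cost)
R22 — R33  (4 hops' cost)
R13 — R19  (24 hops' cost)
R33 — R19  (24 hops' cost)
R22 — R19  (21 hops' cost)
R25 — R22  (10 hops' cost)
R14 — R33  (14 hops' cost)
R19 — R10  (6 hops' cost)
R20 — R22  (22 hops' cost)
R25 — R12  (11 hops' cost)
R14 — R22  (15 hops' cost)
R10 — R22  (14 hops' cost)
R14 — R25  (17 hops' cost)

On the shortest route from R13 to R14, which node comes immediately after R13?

R12

Candidate routes:
R13 → R12 → R22 → R33 → R14: 6+6+4+14 = 30
R13 → R12 → R22 → R14: 6+6+15 = 27
R13 → R12 → R22 → R10 → R14: 6+6+14+2 = 28
Cheapest is R13 → R12 → R22 → R14 at 27 hops' cost.
So from R13 the first move is to R12.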